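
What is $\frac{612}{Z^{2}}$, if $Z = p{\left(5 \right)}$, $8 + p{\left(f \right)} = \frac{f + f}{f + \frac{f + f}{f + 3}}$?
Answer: $\frac{3825}{256} \approx 14.941$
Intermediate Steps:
$p{\left(f \right)} = -8 + \frac{2 f}{f + \frac{2 f}{3 + f}}$ ($p{\left(f \right)} = -8 + \frac{f + f}{f + \frac{f + f}{f + 3}} = -8 + \frac{2 f}{f + \frac{2 f}{3 + f}}$)
$Z = - \frac{32}{5}$ ($Z = \frac{2 \left(-17 - 15\right)}{5 + 5} = \frac{2 \left(-17 - 15\right)}{10} = 2 \cdot \frac{1}{10} \left(-32\right) = - \frac{32}{5} \approx -6.4$)
$\frac{612}{Z^{2}} = \frac{612}{\left(- \frac{32}{5}\right)^{2}} = \frac{612}{\frac{1024}{25}} = 612 \cdot \frac{25}{1024} = \frac{3825}{256}$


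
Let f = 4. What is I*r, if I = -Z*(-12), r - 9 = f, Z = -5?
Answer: -780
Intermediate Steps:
r = 13 (r = 9 + 4 = 13)
I = -60 (I = -1*(-5)*(-12) = 5*(-12) = -60)
I*r = -60*13 = -780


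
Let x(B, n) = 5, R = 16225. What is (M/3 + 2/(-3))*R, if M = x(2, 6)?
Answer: 16225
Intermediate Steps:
M = 5
(M/3 + 2/(-3))*R = (5/3 + 2/(-3))*16225 = (5*(1/3) + 2*(-1/3))*16225 = (5/3 - 2/3)*16225 = 1*16225 = 16225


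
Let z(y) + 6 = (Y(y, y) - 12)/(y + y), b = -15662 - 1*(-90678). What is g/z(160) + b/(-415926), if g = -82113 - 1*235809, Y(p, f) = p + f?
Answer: 5289265915156/83809089 ≈ 63111.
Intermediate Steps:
b = 75016 (b = -15662 + 90678 = 75016)
Y(p, f) = f + p
z(y) = -6 + (-12 + 2*y)/(2*y) (z(y) = -6 + ((y + y) - 12)/(y + y) = -6 + (2*y - 12)/((2*y)) = -6 + (-12 + 2*y)*(1/(2*y)) = -6 + (-12 + 2*y)/(2*y))
g = -317922 (g = -82113 - 235809 = -317922)
g/z(160) + b/(-415926) = -317922/(-5 - 6/160) + 75016/(-415926) = -317922/(-5 - 6*1/160) + 75016*(-1/415926) = -317922/(-5 - 3/80) - 37508/207963 = -317922/(-403/80) - 37508/207963 = -317922*(-80/403) - 37508/207963 = 25433760/403 - 37508/207963 = 5289265915156/83809089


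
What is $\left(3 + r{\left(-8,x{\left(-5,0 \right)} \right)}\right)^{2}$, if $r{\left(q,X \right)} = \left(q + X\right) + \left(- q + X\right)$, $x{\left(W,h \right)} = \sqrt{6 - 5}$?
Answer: $25$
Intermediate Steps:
$x{\left(W,h \right)} = 1$ ($x{\left(W,h \right)} = \sqrt{1} = 1$)
$r{\left(q,X \right)} = 2 X$ ($r{\left(q,X \right)} = \left(X + q\right) + \left(X - q\right) = 2 X$)
$\left(3 + r{\left(-8,x{\left(-5,0 \right)} \right)}\right)^{2} = \left(3 + 2 \cdot 1\right)^{2} = \left(3 + 2\right)^{2} = 5^{2} = 25$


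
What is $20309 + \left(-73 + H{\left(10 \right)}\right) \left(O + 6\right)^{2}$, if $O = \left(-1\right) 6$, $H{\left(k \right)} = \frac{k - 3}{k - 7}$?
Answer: $20309$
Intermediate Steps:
$H{\left(k \right)} = \frac{-3 + k}{-7 + k}$
$O = -6$
$20309 + \left(-73 + H{\left(10 \right)}\right) \left(O + 6\right)^{2} = 20309 + \left(-73 + \frac{-3 + 10}{-7 + 10}\right) \left(-6 + 6\right)^{2} = 20309 + \left(-73 + \frac{1}{3} \cdot 7\right) 0^{2} = 20309 + \left(-73 + \frac{1}{3} \cdot 7\right) 0 = 20309 + \left(-73 + \frac{7}{3}\right) 0 = 20309 - 0 = 20309 + 0 = 20309$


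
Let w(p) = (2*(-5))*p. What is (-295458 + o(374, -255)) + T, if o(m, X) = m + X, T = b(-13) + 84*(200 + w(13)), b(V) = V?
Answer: -289472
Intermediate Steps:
w(p) = -10*p
T = 5867 (T = -13 + 84*(200 - 10*13) = -13 + 84*(200 - 130) = -13 + 84*70 = -13 + 5880 = 5867)
o(m, X) = X + m
(-295458 + o(374, -255)) + T = (-295458 + (-255 + 374)) + 5867 = (-295458 + 119) + 5867 = -295339 + 5867 = -289472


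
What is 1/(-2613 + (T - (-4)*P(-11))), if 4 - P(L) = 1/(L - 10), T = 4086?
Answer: 21/31273 ≈ 0.00067151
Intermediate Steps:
P(L) = 4 - 1/(-10 + L) (P(L) = 4 - 1/(L - 10) = 4 - 1/(-10 + L))
1/(-2613 + (T - (-4)*P(-11))) = 1/(-2613 + (4086 - (-4)*(-41 + 4*(-11))/(-10 - 11))) = 1/(-2613 + (4086 - (-4)*(-41 - 44)/(-21))) = 1/(-2613 + (4086 - (-4)*(-1/21*(-85)))) = 1/(-2613 + (4086 - (-4)*85/21)) = 1/(-2613 + (4086 - 1*(-340/21))) = 1/(-2613 + (4086 + 340/21)) = 1/(-2613 + 86146/21) = 1/(31273/21) = 21/31273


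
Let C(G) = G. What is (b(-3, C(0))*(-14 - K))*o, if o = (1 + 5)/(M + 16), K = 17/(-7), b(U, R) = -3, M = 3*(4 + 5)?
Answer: 1458/301 ≈ 4.8439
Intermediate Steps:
M = 27 (M = 3*9 = 27)
K = -17/7 (K = 17*(-⅐) = -17/7 ≈ -2.4286)
o = 6/43 (o = (1 + 5)/(27 + 16) = 6/43 ≈ 0.13953)
(b(-3, C(0))*(-14 - K))*o = -3*(-14 - 1*(-17/7))*(6/43) = -3*(-14 + 17/7)*(6/43) = -3*(-81/7)*(6/43) = (243/7)*(6/43) = 1458/301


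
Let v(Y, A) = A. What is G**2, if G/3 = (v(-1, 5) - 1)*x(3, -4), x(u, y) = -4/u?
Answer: 256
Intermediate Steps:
G = -16 (G = 3*((5 - 1)*(-4/3)) = 3*(4*(-4*1/3)) = 3*(4*(-4/3)) = 3*(-16/3) = -16)
G**2 = (-16)**2 = 256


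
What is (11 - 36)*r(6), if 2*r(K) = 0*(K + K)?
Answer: 0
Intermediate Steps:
r(K) = 0 (r(K) = (0*(K + K))/2 = (0*(2*K))/2 = (1/2)*0 = 0)
(11 - 36)*r(6) = (11 - 36)*0 = -25*0 = 0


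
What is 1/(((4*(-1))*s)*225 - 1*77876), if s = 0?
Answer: -1/77876 ≈ -1.2841e-5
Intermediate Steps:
1/(((4*(-1))*s)*225 - 1*77876) = 1/(((4*(-1))*0)*225 - 1*77876) = 1/(-4*0*225 - 77876) = 1/(0*225 - 77876) = 1/(0 - 77876) = 1/(-77876) = -1/77876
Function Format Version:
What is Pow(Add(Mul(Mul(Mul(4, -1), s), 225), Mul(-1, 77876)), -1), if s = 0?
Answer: Rational(-1, 77876) ≈ -1.2841e-5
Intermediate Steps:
Pow(Add(Mul(Mul(Mul(4, -1), s), 225), Mul(-1, 77876)), -1) = Pow(Add(Mul(Mul(Mul(4, -1), 0), 225), Mul(-1, 77876)), -1) = Pow(Add(Mul(Mul(-4, 0), 225), -77876), -1) = Pow(Add(Mul(0, 225), -77876), -1) = Pow(Add(0, -77876), -1) = Pow(-77876, -1) = Rational(-1, 77876)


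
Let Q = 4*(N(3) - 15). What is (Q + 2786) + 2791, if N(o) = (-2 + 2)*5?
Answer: 5517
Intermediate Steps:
N(o) = 0 (N(o) = 0*5 = 0)
Q = -60 (Q = 4*(0 - 15) = 4*(-15) = -60)
(Q + 2786) + 2791 = (-60 + 2786) + 2791 = 2726 + 2791 = 5517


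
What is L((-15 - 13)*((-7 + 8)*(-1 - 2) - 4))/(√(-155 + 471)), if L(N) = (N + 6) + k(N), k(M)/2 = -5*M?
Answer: -879*√79/79 ≈ -98.895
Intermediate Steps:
k(M) = -10*M (k(M) = 2*(-5*M) = -10*M)
L(N) = 6 - 9*N (L(N) = (N + 6) - 10*N = (6 + N) - 10*N = 6 - 9*N)
L((-15 - 13)*((-7 + 8)*(-1 - 2) - 4))/(√(-155 + 471)) = (6 - 9*(-15 - 13)*((-7 + 8)*(-1 - 2) - 4))/(√(-155 + 471)) = (6 - (-252)*(1*(-3) - 4))/(√316) = (6 - (-252)*(-3 - 4))/((2*√79)) = (6 - (-252)*(-7))*(√79/158) = (6 - 9*196)*(√79/158) = (6 - 1764)*(√79/158) = -879*√79/79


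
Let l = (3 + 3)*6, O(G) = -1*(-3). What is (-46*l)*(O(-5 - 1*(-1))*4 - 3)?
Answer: -14904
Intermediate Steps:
O(G) = 3
l = 36 (l = 6*6 = 36)
(-46*l)*(O(-5 - 1*(-1))*4 - 3) = (-46*36)*(3*4 - 3) = -1656*(12 - 3) = -1656*9 = -14904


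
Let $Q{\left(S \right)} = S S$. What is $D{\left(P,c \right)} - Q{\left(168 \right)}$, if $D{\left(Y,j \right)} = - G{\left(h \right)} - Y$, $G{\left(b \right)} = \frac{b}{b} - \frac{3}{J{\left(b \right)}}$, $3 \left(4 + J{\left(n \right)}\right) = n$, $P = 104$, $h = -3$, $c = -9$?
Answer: $- \frac{141648}{5} \approx -28330.0$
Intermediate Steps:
$J{\left(n \right)} = -4 + \frac{n}{3}$
$G{\left(b \right)} = 1 - \frac{3}{-4 + \frac{b}{3}}$ ($G{\left(b \right)} = \frac{b}{b} - \frac{3}{-4 + \frac{b}{3}} = 1 - \frac{3}{-4 + \frac{b}{3}}$)
$Q{\left(S \right)} = S^{2}$
$D{\left(Y,j \right)} = - \frac{8}{5} - Y$ ($D{\left(Y,j \right)} = - \frac{-21 - 3}{-12 - 3} - Y = - \frac{-24}{-15} - Y = - \frac{\left(-1\right) \left(-24\right)}{15} - Y = \left(-1\right) \frac{8}{5} - Y = - \frac{8}{5} - Y$)
$D{\left(P,c \right)} - Q{\left(168 \right)} = \left(- \frac{8}{5} - 104\right) - 168^{2} = \left(- \frac{8}{5} - 104\right) - 28224 = - \frac{528}{5} - 28224 = - \frac{141648}{5}$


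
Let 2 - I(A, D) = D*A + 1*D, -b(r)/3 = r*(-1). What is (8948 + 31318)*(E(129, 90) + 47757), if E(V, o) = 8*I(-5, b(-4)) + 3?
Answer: 1908286272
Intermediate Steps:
b(r) = 3*r (b(r) = -3*r*(-1) = -(-3)*r = 3*r)
I(A, D) = 2 - D - A*D (I(A, D) = 2 - (D*A + 1*D) = 2 - (A*D + D) = 2 - (D + A*D) = 2 + (-D - A*D) = 2 - D - A*D)
E(V, o) = -365 (E(V, o) = 8*(2 - 3*(-4) - 1*(-5)*3*(-4)) + 3 = 8*(2 - 1*(-12) - 1*(-5)*(-12)) + 3 = 8*(2 + 12 - 60) + 3 = 8*(-46) + 3 = -368 + 3 = -365)
(8948 + 31318)*(E(129, 90) + 47757) = (8948 + 31318)*(-365 + 47757) = 40266*47392 = 1908286272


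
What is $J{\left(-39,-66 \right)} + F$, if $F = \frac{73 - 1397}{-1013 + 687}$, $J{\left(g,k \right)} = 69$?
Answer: $\frac{11909}{163} \approx 73.061$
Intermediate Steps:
$F = \frac{662}{163}$ ($F = - \frac{1324}{-326} = \left(-1324\right) \left(- \frac{1}{326}\right) = \frac{662}{163} \approx 4.0613$)
$J{\left(-39,-66 \right)} + F = 69 + \frac{662}{163} = \frac{11909}{163}$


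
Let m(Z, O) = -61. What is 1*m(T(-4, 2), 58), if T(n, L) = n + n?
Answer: -61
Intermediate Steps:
T(n, L) = 2*n
1*m(T(-4, 2), 58) = 1*(-61) = -61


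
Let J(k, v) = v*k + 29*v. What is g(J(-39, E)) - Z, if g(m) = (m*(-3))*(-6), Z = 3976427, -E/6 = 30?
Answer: -3944027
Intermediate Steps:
E = -180 (E = -6*30 = -180)
J(k, v) = 29*v + k*v (J(k, v) = k*v + 29*v = 29*v + k*v)
g(m) = 18*m (g(m) = -3*m*(-6) = 18*m)
g(J(-39, E)) - Z = 18*(-180*(29 - 39)) - 1*3976427 = 18*(-180*(-10)) - 3976427 = 18*1800 - 3976427 = 32400 - 3976427 = -3944027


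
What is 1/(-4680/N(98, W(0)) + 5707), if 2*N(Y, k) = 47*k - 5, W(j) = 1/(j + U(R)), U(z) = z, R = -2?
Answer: 19/114673 ≈ 0.00016569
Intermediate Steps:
W(j) = 1/(-2 + j) (W(j) = 1/(j - 2) = 1/(-2 + j))
N(Y, k) = -5/2 + 47*k/2 (N(Y, k) = (47*k - 5)/2 = (-5 + 47*k)/2 = -5/2 + 47*k/2)
1/(-4680/N(98, W(0)) + 5707) = 1/(-4680/(-5/2 + 47/(2*(-2 + 0))) + 5707) = 1/(-4680/(-5/2 + (47/2)/(-2)) + 5707) = 1/(-4680/(-5/2 + (47/2)*(-½)) + 5707) = 1/(-4680/(-5/2 - 47/4) + 5707) = 1/(-4680/(-57/4) + 5707) = 1/(-4680*(-4/57) + 5707) = 1/(6240/19 + 5707) = 1/(114673/19) = 19/114673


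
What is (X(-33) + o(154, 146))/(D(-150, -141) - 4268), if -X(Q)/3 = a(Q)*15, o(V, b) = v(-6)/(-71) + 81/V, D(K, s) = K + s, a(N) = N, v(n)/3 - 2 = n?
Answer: -16244589/49848106 ≈ -0.32588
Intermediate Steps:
v(n) = 6 + 3*n
o(V, b) = 12/71 + 81/V (o(V, b) = (6 + 3*(-6))/(-71) + 81/V = (6 - 18)*(-1/71) + 81/V = -12*(-1/71) + 81/V = 12/71 + 81/V)
X(Q) = -45*Q (X(Q) = -3*Q*15 = -45*Q)
(X(-33) + o(154, 146))/(D(-150, -141) - 4268) = (-45*(-33) + (12/71 + 81/154))/((-150 - 141) - 4268) = (1485 + (12/71 + 81*(1/154)))/(-291 - 4268) = (1485 + (12/71 + 81/154))/(-4559) = (1485 + 7599/10934)*(-1/4559) = (16244589/10934)*(-1/4559) = -16244589/49848106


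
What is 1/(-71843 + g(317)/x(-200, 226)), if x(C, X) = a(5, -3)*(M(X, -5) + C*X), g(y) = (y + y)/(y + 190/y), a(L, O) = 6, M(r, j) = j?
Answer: -13653582585/980914333754644 ≈ -1.3919e-5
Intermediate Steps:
g(y) = 2*y/(y + 190/y) (g(y) = (2*y)/(y + 190/y) = 2*y/(y + 190/y))
x(C, X) = -30 + 6*C*X (x(C, X) = 6*(-5 + C*X) = -30 + 6*C*X)
1/(-71843 + g(317)/x(-200, 226)) = 1/(-71843 + (2*317**2/(190 + 317**2))/(-30 + 6*(-200)*226)) = 1/(-71843 + (2*100489/(190 + 100489))/(-30 - 271200)) = 1/(-71843 + (2*100489/100679)/(-271230)) = 1/(-71843 + (2*100489*(1/100679))*(-1/271230)) = 1/(-71843 + (200978/100679)*(-1/271230)) = 1/(-71843 - 100489/13653582585) = 1/(-980914333754644/13653582585) = -13653582585/980914333754644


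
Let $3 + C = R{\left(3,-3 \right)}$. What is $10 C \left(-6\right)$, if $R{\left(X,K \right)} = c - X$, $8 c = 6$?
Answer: $315$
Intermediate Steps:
$c = \frac{3}{4}$ ($c = \frac{1}{8} \cdot 6 = \frac{3}{4} \approx 0.75$)
$R{\left(X,K \right)} = \frac{3}{4} - X$
$C = - \frac{21}{4}$ ($C = -3 + \left(\frac{3}{4} - 3\right) = -3 - \frac{9}{4} = - \frac{21}{4} \approx -5.25$)
$10 C \left(-6\right) = 10 \left(- \frac{21}{4}\right) \left(-6\right) = \left(- \frac{105}{2}\right) \left(-6\right) = 315$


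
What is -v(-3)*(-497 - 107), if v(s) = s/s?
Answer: 604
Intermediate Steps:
v(s) = 1
-v(-3)*(-497 - 107) = -(-497 - 107) = -(-604) = -1*(-604) = 604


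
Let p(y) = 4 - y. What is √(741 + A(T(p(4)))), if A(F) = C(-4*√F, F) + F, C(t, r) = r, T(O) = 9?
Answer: √759 ≈ 27.550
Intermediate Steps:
A(F) = 2*F (A(F) = F + F = 2*F)
√(741 + A(T(p(4)))) = √(741 + 2*9) = √(741 + 18) = √759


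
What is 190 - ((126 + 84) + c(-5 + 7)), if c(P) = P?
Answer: -22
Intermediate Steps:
190 - ((126 + 84) + c(-5 + 7)) = 190 - ((126 + 84) + (-5 + 7)) = 190 - (210 + 2) = 190 - 1*212 = 190 - 212 = -22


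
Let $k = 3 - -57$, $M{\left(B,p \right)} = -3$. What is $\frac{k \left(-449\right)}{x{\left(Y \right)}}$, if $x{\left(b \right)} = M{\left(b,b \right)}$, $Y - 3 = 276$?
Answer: $8980$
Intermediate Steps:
$Y = 279$ ($Y = 3 + 276 = 279$)
$x{\left(b \right)} = -3$
$k = 60$ ($k = 3 + 57 = 60$)
$\frac{k \left(-449\right)}{x{\left(Y \right)}} = \frac{60 \left(-449\right)}{-3} = \left(-26940\right) \left(- \frac{1}{3}\right) = 8980$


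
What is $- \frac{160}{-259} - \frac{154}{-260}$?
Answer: $\frac{40743}{33670} \approx 1.2101$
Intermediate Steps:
$- \frac{160}{-259} - \frac{154}{-260} = \left(-160\right) \left(- \frac{1}{259}\right) - - \frac{77}{130} = \frac{160}{259} + \frac{77}{130} = \frac{40743}{33670}$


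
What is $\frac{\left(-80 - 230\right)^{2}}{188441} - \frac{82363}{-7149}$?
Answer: $\frac{16207584983}{1347164709} \approx 12.031$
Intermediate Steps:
$\frac{\left(-80 - 230\right)^{2}}{188441} - \frac{82363}{-7149} = \left(-310\right)^{2} \cdot \frac{1}{188441} - - \frac{82363}{7149} = 96100 \cdot \frac{1}{188441} + \frac{82363}{7149} = \frac{96100}{188441} + \frac{82363}{7149} = \frac{16207584983}{1347164709}$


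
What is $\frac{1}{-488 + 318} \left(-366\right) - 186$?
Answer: $- \frac{15627}{85} \approx -183.85$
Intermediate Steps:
$\frac{1}{-488 + 318} \left(-366\right) - 186 = \frac{1}{-170} \left(-366\right) - 186 = \left(- \frac{1}{170}\right) \left(-366\right) - 186 = \frac{183}{85} - 186 = - \frac{15627}{85}$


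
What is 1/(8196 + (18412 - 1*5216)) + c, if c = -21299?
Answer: -455628207/21392 ≈ -21299.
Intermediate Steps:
1/(8196 + (18412 - 1*5216)) + c = 1/(8196 + (18412 - 1*5216)) - 21299 = 1/(8196 + (18412 - 5216)) - 21299 = 1/(8196 + 13196) - 21299 = 1/21392 - 21299 = -455628207/21392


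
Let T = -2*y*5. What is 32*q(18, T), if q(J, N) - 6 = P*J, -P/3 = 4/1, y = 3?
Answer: -6720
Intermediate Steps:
P = -12 (P = -12/1 = -12 ≈ -12.000)
T = -30 (T = -2*3*5 = -6*5 = -30)
q(J, N) = 6 - 12*J
32*q(18, T) = 32*(6 - 12*18) = 32*(6 - 216) = 32*(-210) = -6720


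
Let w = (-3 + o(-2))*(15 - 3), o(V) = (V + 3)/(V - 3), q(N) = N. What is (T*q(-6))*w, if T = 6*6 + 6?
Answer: 48384/5 ≈ 9676.8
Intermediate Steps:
T = 42 (T = 36 + 6 = 42)
o(V) = (3 + V)/(-3 + V)
w = -192/5 (w = (-3 + (3 - 2)/(-3 - 2))*(15 - 3) = (-3 + 1/(-5))*12 = (-3 - 1/5*1)*12 = (-3 - 1/5)*12 = -16/5*12 = -192/5 ≈ -38.400)
(T*q(-6))*w = (42*(-6))*(-192/5) = -252*(-192/5) = 48384/5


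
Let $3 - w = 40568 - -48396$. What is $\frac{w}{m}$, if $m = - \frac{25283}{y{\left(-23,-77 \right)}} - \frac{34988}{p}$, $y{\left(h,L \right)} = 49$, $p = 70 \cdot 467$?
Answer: $\frac{10178472815}{59158263} \approx 172.05$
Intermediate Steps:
$p = 32690$
$m = - \frac{59158263}{114415}$ ($m = - \frac{25283}{49} - \frac{34988}{32690} = \left(-25283\right) \frac{1}{49} - \frac{17494}{16345} = - \frac{25283}{49} - \frac{17494}{16345} = - \frac{59158263}{114415} \approx -517.05$)
$w = -88961$ ($w = 3 - \left(40568 - -48396\right) = 3 - \left(40568 + 48396\right) = 3 - 88964 = -88961$)
$\frac{w}{m} = - \frac{88961}{- \frac{59158263}{114415}} = \left(-88961\right) \left(- \frac{114415}{59158263}\right) = \frac{10178472815}{59158263}$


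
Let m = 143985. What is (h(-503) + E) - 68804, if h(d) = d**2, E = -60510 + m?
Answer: 267680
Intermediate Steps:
E = 83475 (E = -60510 + 143985 = 83475)
(h(-503) + E) - 68804 = ((-503)**2 + 83475) - 68804 = (253009 + 83475) - 68804 = 336484 - 68804 = 267680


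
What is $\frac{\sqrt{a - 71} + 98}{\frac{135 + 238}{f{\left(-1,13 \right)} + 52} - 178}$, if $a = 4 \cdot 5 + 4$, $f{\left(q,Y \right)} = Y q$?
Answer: $- \frac{3822}{6569} - \frac{39 i \sqrt{47}}{6569} \approx -0.58182 - 0.040702 i$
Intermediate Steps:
$a = 24$ ($a = 20 + 4 = 24$)
$\frac{\sqrt{a - 71} + 98}{\frac{135 + 238}{f{\left(-1,13 \right)} + 52} - 178} = \frac{\sqrt{24 - 71} + 98}{\frac{135 + 238}{13 \left(-1\right) + 52} - 178} = \frac{\sqrt{-47} + 98}{\frac{373}{-13 + 52} - 178} = \frac{i \sqrt{47} + 98}{\frac{373}{39} - 178} = \frac{98 + i \sqrt{47}}{373 \cdot \frac{1}{39} - 178} = \frac{98 + i \sqrt{47}}{\frac{373}{39} - 178} = \frac{98 + i \sqrt{47}}{- \frac{6569}{39}} = \left(98 + i \sqrt{47}\right) \left(- \frac{39}{6569}\right) = - \frac{3822}{6569} - \frac{39 i \sqrt{47}}{6569}$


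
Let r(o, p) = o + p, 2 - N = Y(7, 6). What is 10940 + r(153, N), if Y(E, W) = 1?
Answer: 11094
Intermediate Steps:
N = 1 (N = 2 - 1*1 = 2 - 1 = 1)
10940 + r(153, N) = 10940 + (153 + 1) = 10940 + 154 = 11094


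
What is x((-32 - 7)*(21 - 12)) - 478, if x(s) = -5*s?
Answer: 1277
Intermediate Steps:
x((-32 - 7)*(21 - 12)) - 478 = -5*(-32 - 7)*(21 - 12) - 478 = -(-195)*9 - 478 = -5*(-351) - 478 = 1755 - 478 = 1277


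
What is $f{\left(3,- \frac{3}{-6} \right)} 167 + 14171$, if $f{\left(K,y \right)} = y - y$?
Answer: $14171$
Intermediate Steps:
$f{\left(K,y \right)} = 0$
$f{\left(3,- \frac{3}{-6} \right)} 167 + 14171 = 0 \cdot 167 + 14171 = 0 + 14171 = 14171$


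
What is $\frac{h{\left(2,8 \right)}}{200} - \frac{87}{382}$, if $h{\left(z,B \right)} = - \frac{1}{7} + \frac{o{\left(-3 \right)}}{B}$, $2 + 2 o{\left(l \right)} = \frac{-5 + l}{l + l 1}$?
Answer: $- \frac{1467521}{6417600} \approx -0.22867$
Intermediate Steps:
$o{\left(l \right)} = -1 + \frac{-5 + l}{4 l}$ ($o{\left(l \right)} = -1 + \frac{\left(-5 + l\right) \frac{1}{l + l 1}}{2} = -1 + \frac{\left(-5 + l\right) \frac{1}{l + l}}{2} = -1 + \frac{\left(-5 + l\right) \frac{1}{2 l}}{2} = -1 + \frac{\frac{1}{2} \frac{1}{l} \left(-5 + l\right)}{2} = -1 + \frac{-5 + l}{4 l}$)
$h{\left(z,B \right)} = - \frac{1}{7} - \frac{1}{3 B}$ ($h{\left(z,B \right)} = - \frac{1}{7} + \frac{\frac{1}{4} \frac{1}{-3} \left(-5 - -9\right)}{B} = \left(-1\right) \frac{1}{7} + \frac{\frac{1}{4} \left(- \frac{1}{3}\right) \left(-5 + 9\right)}{B} = - \frac{1}{7} + \frac{\frac{1}{4} \left(- \frac{1}{3}\right) 4}{B} = - \frac{1}{7} - \frac{1}{3 B}$)
$\frac{h{\left(2,8 \right)}}{200} - \frac{87}{382} = \frac{\frac{1}{21} \cdot \frac{1}{8} \left(-7 - 24\right)}{200} - \frac{87}{382} = \frac{1}{21} \cdot \frac{1}{8} \left(-7 - 24\right) \frac{1}{200} - \frac{87}{382} = \frac{1}{21} \cdot \frac{1}{8} \left(-31\right) \frac{1}{200} - \frac{87}{382} = \left(- \frac{31}{168}\right) \frac{1}{200} - \frac{87}{382} = - \frac{31}{33600} - \frac{87}{382} = - \frac{1467521}{6417600}$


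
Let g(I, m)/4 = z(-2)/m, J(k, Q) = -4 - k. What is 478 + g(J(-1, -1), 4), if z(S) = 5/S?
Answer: 951/2 ≈ 475.50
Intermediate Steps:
g(I, m) = -10/m (g(I, m) = 4*((5/(-2))/m) = 4*((5*(-½))/m) = 4*(-5/(2*m)) = -10/m)
478 + g(J(-1, -1), 4) = 478 - 10/4 = 478 - 10*¼ = 478 - 5/2 = 951/2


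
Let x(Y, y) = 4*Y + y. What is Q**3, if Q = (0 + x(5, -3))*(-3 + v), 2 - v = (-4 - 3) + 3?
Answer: 132651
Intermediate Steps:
v = 6 (v = 2 - ((-4 - 3) + 3) = 2 - (-7 + 3) = 2 - 1*(-4) = 2 + 4 = 6)
x(Y, y) = y + 4*Y
Q = 51 (Q = (0 + (-3 + 4*5))*(-3 + 6) = (0 + (-3 + 20))*3 = (0 + 17)*3 = 17*3 = 51)
Q**3 = 51**3 = 132651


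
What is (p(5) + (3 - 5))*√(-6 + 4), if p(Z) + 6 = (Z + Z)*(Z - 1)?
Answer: 32*I*√2 ≈ 45.255*I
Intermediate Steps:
p(Z) = -6 + 2*Z*(-1 + Z) (p(Z) = -6 + (Z + Z)*(Z - 1) = -6 + (2*Z)*(-1 + Z) = -6 + 2*Z*(-1 + Z))
(p(5) + (3 - 5))*√(-6 + 4) = ((-6 - 2*5 + 2*5²) + (3 - 5))*√(-6 + 4) = ((-6 - 10 + 2*25) - 2)*√(-2) = ((-6 - 10 + 50) - 2)*(I*√2) = (34 - 2)*(I*√2) = 32*(I*√2) = 32*I*√2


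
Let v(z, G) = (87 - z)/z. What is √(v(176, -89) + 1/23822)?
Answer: I*√138881080811/524084 ≈ 0.71108*I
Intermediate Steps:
v(z, G) = (87 - z)/z
√(v(176, -89) + 1/23822) = √((87 - 1*176)/176 + 1/23822) = √((87 - 176)/176 + 1/23822) = √((1/176)*(-89) + 1/23822) = √(-89/176 + 1/23822) = √(-1059991/2096336) = I*√138881080811/524084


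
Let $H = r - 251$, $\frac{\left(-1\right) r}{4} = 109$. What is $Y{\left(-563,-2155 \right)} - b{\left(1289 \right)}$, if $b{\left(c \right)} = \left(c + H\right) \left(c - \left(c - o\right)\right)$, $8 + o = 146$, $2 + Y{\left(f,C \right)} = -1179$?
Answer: $-84257$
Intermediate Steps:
$r = -436$ ($r = \left(-4\right) 109 = -436$)
$Y{\left(f,C \right)} = -1181$ ($Y{\left(f,C \right)} = -2 - 1179 = -1181$)
$H = -687$ ($H = -436 - 251 = -687$)
$o = 138$ ($o = -8 + 146 = 138$)
$b{\left(c \right)} = -94806 + 138 c$ ($b{\left(c \right)} = \left(c - 687\right) \left(c - \left(-138 + c\right)\right) = \left(-687 + c\right) 138 = -94806 + 138 c$)
$Y{\left(-563,-2155 \right)} - b{\left(1289 \right)} = -1181 - \left(-94806 + 138 \cdot 1289\right) = -1181 - \left(-94806 + 177882\right) = -1181 - 83076 = -84257$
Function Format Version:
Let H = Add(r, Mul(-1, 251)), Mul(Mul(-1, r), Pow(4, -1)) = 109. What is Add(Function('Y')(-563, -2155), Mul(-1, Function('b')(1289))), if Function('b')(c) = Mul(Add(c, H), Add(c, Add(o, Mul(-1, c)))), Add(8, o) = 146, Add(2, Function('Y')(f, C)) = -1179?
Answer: -84257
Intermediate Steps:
r = -436 (r = Mul(-4, 109) = -436)
Function('Y')(f, C) = -1181 (Function('Y')(f, C) = Add(-2, -1179) = -1181)
H = -687 (H = Add(-436, Mul(-1, 251)) = Add(-436, -251) = -687)
o = 138 (o = Add(-8, 146) = 138)
Function('b')(c) = Add(-94806, Mul(138, c)) (Function('b')(c) = Mul(Add(c, -687), Add(c, Add(138, Mul(-1, c)))) = Mul(Add(-687, c), 138) = Add(-94806, Mul(138, c)))
Add(Function('Y')(-563, -2155), Mul(-1, Function('b')(1289))) = Add(-1181, Mul(-1, Add(-94806, Mul(138, 1289)))) = Add(-1181, Mul(-1, Add(-94806, 177882))) = Add(-1181, Mul(-1, 83076)) = Add(-1181, -83076) = -84257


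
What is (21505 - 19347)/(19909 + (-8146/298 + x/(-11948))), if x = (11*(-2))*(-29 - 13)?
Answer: 73880458/680658369 ≈ 0.10854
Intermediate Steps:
x = 924 (x = -22*(-42) = 924)
(21505 - 19347)/(19909 + (-8146/298 + x/(-11948))) = (21505 - 19347)/(19909 + (-8146/298 + 924/(-11948))) = 2158/(19909 + (-8146*1/298 + 924*(-1/11948))) = 2158/(19909 + (-4073/149 - 231/2987)) = 2158/(19909 - 12200470/445063) = 2158/(8848558797/445063) = 2158*(445063/8848558797) = 73880458/680658369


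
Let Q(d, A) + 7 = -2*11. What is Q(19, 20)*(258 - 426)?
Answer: 4872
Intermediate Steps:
Q(d, A) = -29 (Q(d, A) = -7 - 2*11 = -7 - 22 = -29)
Q(19, 20)*(258 - 426) = -29*(258 - 426) = -29*(-168) = 4872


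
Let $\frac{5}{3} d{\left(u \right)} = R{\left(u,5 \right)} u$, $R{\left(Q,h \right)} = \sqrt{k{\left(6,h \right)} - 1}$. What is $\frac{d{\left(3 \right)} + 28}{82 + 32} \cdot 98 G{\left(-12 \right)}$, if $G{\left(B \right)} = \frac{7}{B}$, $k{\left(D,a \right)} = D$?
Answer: $- \frac{2401}{171} - \frac{343 \sqrt{5}}{380} \approx -16.059$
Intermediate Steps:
$R{\left(Q,h \right)} = \sqrt{5}$ ($R{\left(Q,h \right)} = \sqrt{6 - 1} = \sqrt{5}$)
$d{\left(u \right)} = \frac{3 u \sqrt{5}}{5}$ ($d{\left(u \right)} = \frac{3 \sqrt{5} u}{5} = \frac{3 u \sqrt{5}}{5}$)
$\frac{d{\left(3 \right)} + 28}{82 + 32} \cdot 98 G{\left(-12 \right)} = \frac{\frac{3}{5} \cdot 3 \sqrt{5} + 28}{82 + 32} \cdot 98 \frac{7}{-12} = \frac{\frac{9 \sqrt{5}}{5} + 28}{114} \cdot 98 \cdot 7 \left(- \frac{1}{12}\right) = \left(28 + \frac{9 \sqrt{5}}{5}\right) \frac{1}{114} \cdot 98 \left(- \frac{7}{12}\right) = \left(\frac{14}{57} + \frac{3 \sqrt{5}}{190}\right) 98 \left(- \frac{7}{12}\right) = \left(\frac{1372}{57} + \frac{147 \sqrt{5}}{95}\right) \left(- \frac{7}{12}\right) = - \frac{2401}{171} - \frac{343 \sqrt{5}}{380}$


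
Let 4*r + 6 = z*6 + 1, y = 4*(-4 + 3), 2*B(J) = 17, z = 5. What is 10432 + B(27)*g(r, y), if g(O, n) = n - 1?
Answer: 20779/2 ≈ 10390.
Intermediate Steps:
B(J) = 17/2 (B(J) = (1/2)*17 = 17/2)
y = -4 (y = 4*(-1) = -4)
r = 25/4 (r = -3/2 + (5*6 + 1)/4 = -3/2 + (30 + 1)/4 = -3/2 + (1/4)*31 = -3/2 + 31/4 = 25/4 ≈ 6.2500)
g(O, n) = -1 + n
10432 + B(27)*g(r, y) = 10432 + 17*(-1 - 4)/2 = 10432 + (17/2)*(-5) = 10432 - 85/2 = 20779/2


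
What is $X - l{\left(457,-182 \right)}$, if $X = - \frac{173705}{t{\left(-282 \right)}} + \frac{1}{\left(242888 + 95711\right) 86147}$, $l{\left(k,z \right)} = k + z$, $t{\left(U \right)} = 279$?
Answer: $- \frac{7304864807112511}{8138231366787} \approx -897.6$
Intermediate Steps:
$X = - \frac{5066851181246086}{8138231366787}$ ($X = - \frac{173705}{279} + \frac{1}{\left(242888 + 95711\right) 86147} = \left(-173705\right) \frac{1}{279} + \frac{1}{338599} \cdot \frac{1}{86147} = - \frac{173705}{279} + \frac{1}{338599} \cdot \frac{1}{86147} = - \frac{173705}{279} + \frac{1}{29169288053} = - \frac{5066851181246086}{8138231366787} \approx -622.6$)
$X - l{\left(457,-182 \right)} = - \frac{5066851181246086}{8138231366787} - \left(457 - 182\right) = - \frac{5066851181246086}{8138231366787} - 275 = - \frac{7304864807112511}{8138231366787}$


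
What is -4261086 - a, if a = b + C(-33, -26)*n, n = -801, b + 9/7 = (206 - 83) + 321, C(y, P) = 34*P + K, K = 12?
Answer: -34720005/7 ≈ -4.9600e+6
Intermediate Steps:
C(y, P) = 12 + 34*P (C(y, P) = 34*P + 12 = 12 + 34*P)
b = 3099/7 (b = -9/7 + ((206 - 83) + 321) = -9/7 + (123 + 321) = -9/7 + 444 = 3099/7 ≈ 442.71)
a = 4892403/7 (a = 3099/7 + (12 + 34*(-26))*(-801) = 3099/7 + (12 - 884)*(-801) = 3099/7 - 872*(-801) = 3099/7 + 698472 = 4892403/7 ≈ 6.9892e+5)
-4261086 - a = -4261086 - 1*4892403/7 = -4261086 - 4892403/7 = -34720005/7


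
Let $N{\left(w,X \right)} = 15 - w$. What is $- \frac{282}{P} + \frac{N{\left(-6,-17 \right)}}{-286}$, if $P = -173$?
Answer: $\frac{77019}{49478} \approx 1.5566$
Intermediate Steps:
$- \frac{282}{P} + \frac{N{\left(-6,-17 \right)}}{-286} = - \frac{282}{-173} + \frac{15 - -6}{-286} = \left(-282\right) \left(- \frac{1}{173}\right) + \left(15 + 6\right) \left(- \frac{1}{286}\right) = \frac{282}{173} + 21 \left(- \frac{1}{286}\right) = \frac{282}{173} - \frac{21}{286} = \frac{77019}{49478}$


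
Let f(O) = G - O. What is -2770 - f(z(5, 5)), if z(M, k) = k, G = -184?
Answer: -2581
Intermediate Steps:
f(O) = -184 - O
-2770 - f(z(5, 5)) = -2770 - (-184 - 1*5) = -2770 - (-184 - 5) = -2770 - 1*(-189) = -2770 + 189 = -2581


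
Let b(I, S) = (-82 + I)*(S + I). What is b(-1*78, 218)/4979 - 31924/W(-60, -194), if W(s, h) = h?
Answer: 77301998/482963 ≈ 160.06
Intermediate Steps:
b(I, S) = (-82 + I)*(I + S)
b(-1*78, 218)/4979 - 31924/W(-60, -194) = ((-1*78)**2 - (-82)*78 - 82*218 - 1*78*218)/4979 - 31924/(-194) = ((-78)**2 - 82*(-78) - 17876 - 78*218)*(1/4979) - 31924*(-1/194) = (6084 + 6396 - 17876 - 17004)*(1/4979) + 15962/97 = -22400*1/4979 + 15962/97 = -22400/4979 + 15962/97 = 77301998/482963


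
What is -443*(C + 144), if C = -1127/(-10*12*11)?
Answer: -84704701/1320 ≈ -64170.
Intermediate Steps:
C = 1127/1320 (C = -1127/((-120*11)) = -1127/(-1320) = -1127*(-1/1320) = 1127/1320 ≈ 0.85379)
-443*(C + 144) = -443*(1127/1320 + 144) = -443*191207/1320 = -84704701/1320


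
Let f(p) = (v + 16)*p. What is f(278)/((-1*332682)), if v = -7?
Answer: -417/55447 ≈ -0.0075207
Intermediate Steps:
f(p) = 9*p (f(p) = (-7 + 16)*p = 9*p)
f(278)/((-1*332682)) = (9*278)/((-1*332682)) = 2502/(-332682) = 2502*(-1/332682) = -417/55447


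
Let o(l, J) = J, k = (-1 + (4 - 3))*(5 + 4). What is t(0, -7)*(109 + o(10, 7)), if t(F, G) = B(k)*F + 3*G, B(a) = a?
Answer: -2436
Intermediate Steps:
k = 0 (k = (-1 + 1)*9 = 0*9 = 0)
t(F, G) = 3*G (t(F, G) = 0*F + 3*G = 0 + 3*G = 3*G)
t(0, -7)*(109 + o(10, 7)) = (3*(-7))*(109 + 7) = -21*116 = -2436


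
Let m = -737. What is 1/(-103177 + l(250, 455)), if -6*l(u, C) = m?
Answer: -6/618325 ≈ -9.7036e-6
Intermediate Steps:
l(u, C) = 737/6 (l(u, C) = -⅙*(-737) = 737/6)
1/(-103177 + l(250, 455)) = 1/(-103177 + 737/6) = 1/(-618325/6) = -6/618325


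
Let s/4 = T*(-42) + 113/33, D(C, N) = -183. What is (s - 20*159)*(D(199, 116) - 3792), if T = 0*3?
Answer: 138446600/11 ≈ 1.2586e+7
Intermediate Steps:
T = 0
s = 452/33 (s = 4*(0*(-42) + 113/33) = 4*(0 + 113*(1/33)) = 4*(0 + 113/33) = 4*(113/33) = 452/33 ≈ 13.697)
(s - 20*159)*(D(199, 116) - 3792) = (452/33 - 20*159)*(-183 - 3792) = (452/33 - 3180)*(-3975) = -104488/33*(-3975) = 138446600/11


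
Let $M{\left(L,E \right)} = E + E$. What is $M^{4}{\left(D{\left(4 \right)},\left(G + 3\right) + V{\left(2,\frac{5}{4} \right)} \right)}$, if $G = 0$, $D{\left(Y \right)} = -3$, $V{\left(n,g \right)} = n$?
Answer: $10000$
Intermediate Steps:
$M{\left(L,E \right)} = 2 E$
$M^{4}{\left(D{\left(4 \right)},\left(G + 3\right) + V{\left(2,\frac{5}{4} \right)} \right)} = \left(2 \left(\left(0 + 3\right) + 2\right)\right)^{4} = \left(2 \left(3 + 2\right)\right)^{4} = \left(2 \cdot 5\right)^{4} = 10^{4} = 10000$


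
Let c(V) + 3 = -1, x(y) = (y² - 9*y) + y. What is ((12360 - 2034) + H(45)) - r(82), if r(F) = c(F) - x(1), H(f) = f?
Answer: 10368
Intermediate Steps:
x(y) = y² - 8*y
c(V) = -4 (c(V) = -3 - 1 = -4)
r(F) = 3 (r(F) = -4 - (-8 + 1) = -4 - (-7) = -4 - 1*(-7) = -4 + 7 = 3)
((12360 - 2034) + H(45)) - r(82) = ((12360 - 2034) + 45) - 1*3 = (10326 + 45) - 3 = 10371 - 3 = 10368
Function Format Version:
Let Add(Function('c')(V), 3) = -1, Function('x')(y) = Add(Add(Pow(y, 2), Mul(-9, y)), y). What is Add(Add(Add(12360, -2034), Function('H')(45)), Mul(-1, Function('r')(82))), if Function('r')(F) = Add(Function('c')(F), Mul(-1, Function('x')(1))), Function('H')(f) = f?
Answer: 10368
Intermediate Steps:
Function('x')(y) = Add(Pow(y, 2), Mul(-8, y))
Function('c')(V) = -4 (Function('c')(V) = Add(-3, -1) = -4)
Function('r')(F) = 3 (Function('r')(F) = Add(-4, Mul(-1, Mul(1, Add(-8, 1)))) = Add(-4, Mul(-1, Mul(1, -7))) = Add(-4, Mul(-1, -7)) = Add(-4, 7) = 3)
Add(Add(Add(12360, -2034), Function('H')(45)), Mul(-1, Function('r')(82))) = Add(Add(Add(12360, -2034), 45), Mul(-1, 3)) = Add(Add(10326, 45), -3) = Add(10371, -3) = 10368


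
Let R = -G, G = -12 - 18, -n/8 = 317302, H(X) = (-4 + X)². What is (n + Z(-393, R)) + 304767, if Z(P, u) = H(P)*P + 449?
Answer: -64173537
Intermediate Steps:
n = -2538416 (n = -8*317302 = -2538416)
G = -30
R = 30 (R = -1*(-30) = 30)
Z(P, u) = 449 + P*(-4 + P)² (Z(P, u) = (-4 + P)²*P + 449 = P*(-4 + P)² + 449 = 449 + P*(-4 + P)²)
(n + Z(-393, R)) + 304767 = (-2538416 + (449 - 393*(-4 - 393)²)) + 304767 = (-2538416 + (449 - 393*(-397)²)) + 304767 = (-2538416 + (449 - 393*157609)) + 304767 = (-2538416 + (449 - 61940337)) + 304767 = (-2538416 - 61939888) + 304767 = -64478304 + 304767 = -64173537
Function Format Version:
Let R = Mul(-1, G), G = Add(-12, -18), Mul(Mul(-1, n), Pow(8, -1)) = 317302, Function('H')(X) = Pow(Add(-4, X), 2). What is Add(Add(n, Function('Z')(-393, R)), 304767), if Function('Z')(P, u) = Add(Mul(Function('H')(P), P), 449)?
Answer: -64173537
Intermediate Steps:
n = -2538416 (n = Mul(-8, 317302) = -2538416)
G = -30
R = 30 (R = Mul(-1, -30) = 30)
Function('Z')(P, u) = Add(449, Mul(P, Pow(Add(-4, P), 2))) (Function('Z')(P, u) = Add(Mul(Pow(Add(-4, P), 2), P), 449) = Add(Mul(P, Pow(Add(-4, P), 2)), 449) = Add(449, Mul(P, Pow(Add(-4, P), 2))))
Add(Add(n, Function('Z')(-393, R)), 304767) = Add(Add(-2538416, Add(449, Mul(-393, Pow(Add(-4, -393), 2)))), 304767) = Add(Add(-2538416, Add(449, Mul(-393, Pow(-397, 2)))), 304767) = Add(Add(-2538416, Add(449, Mul(-393, 157609))), 304767) = Add(Add(-2538416, Add(449, -61940337)), 304767) = Add(Add(-2538416, -61939888), 304767) = Add(-64478304, 304767) = -64173537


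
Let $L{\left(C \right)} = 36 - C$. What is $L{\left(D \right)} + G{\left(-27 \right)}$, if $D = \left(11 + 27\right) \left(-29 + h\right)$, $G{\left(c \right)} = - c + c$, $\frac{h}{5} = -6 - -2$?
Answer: $1898$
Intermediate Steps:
$h = -20$ ($h = 5 \left(-6 - -2\right) = 5 \left(-6 + 2\right) = 5 \left(-4\right) = -20$)
$G{\left(c \right)} = 0$
$D = -1862$ ($D = \left(11 + 27\right) \left(-29 - 20\right) = 38 \left(-49\right) = -1862$)
$L{\left(D \right)} + G{\left(-27 \right)} = \left(36 - -1862\right) + 0 = \left(36 + 1862\right) + 0 = 1898 + 0 = 1898$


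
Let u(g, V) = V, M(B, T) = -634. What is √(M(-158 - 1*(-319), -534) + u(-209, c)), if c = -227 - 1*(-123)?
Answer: 3*I*√82 ≈ 27.166*I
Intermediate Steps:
c = -104 (c = -227 + 123 = -104)
√(M(-158 - 1*(-319), -534) + u(-209, c)) = √(-634 - 104) = √(-738) = 3*I*√82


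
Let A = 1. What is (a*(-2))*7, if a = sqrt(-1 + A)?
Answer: 0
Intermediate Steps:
a = 0 (a = sqrt(-1 + 1) = sqrt(0) = 0)
(a*(-2))*7 = (0*(-2))*7 = 0*7 = 0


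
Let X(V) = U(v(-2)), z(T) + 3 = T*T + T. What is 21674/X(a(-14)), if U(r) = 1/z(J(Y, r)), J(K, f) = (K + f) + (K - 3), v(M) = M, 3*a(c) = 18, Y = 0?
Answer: 368458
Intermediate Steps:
a(c) = 6 (a(c) = (1/3)*18 = 6)
J(K, f) = -3 + f + 2*K (J(K, f) = (K + f) + (-3 + K) = -3 + f + 2*K)
z(T) = -3 + T + T**2 (z(T) = -3 + (T*T + T) = -3 + (T**2 + T) = -3 + (T + T**2) = -3 + T + T**2)
U(r) = 1/(-6 + r + (-3 + r)**2) (U(r) = 1/(-3 + (-3 + r + 2*0) + (-3 + r + 2*0)**2) = 1/(-3 + (-3 + r + 0) + (-3 + r + 0)**2) = 1/(-3 + (-3 + r) + (-3 + r)**2) = 1/(-6 + r + (-3 + r)**2))
X(V) = 1/17 (X(V) = 1/(-6 - 2 + (-3 - 2)**2) = 1/(-6 - 2 + (-5)**2) = 1/(-6 - 2 + 25) = 1/17)
21674/X(a(-14)) = 21674/(1/17) = 21674*17 = 368458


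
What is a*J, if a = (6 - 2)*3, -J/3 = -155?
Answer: 5580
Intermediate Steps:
J = 465 (J = -3*(-155) = 465)
a = 12 (a = 4*3 = 12)
a*J = 12*465 = 5580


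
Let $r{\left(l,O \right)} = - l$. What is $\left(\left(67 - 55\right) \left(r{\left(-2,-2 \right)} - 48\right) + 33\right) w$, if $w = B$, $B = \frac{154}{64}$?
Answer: $- \frac{39963}{32} \approx -1248.8$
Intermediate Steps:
$B = \frac{77}{32}$ ($B = 154 \cdot \frac{1}{64} = \frac{77}{32} \approx 2.4063$)
$w = \frac{77}{32} \approx 2.4063$
$\left(\left(67 - 55\right) \left(r{\left(-2,-2 \right)} - 48\right) + 33\right) w = \left(\left(67 - 55\right) \left(\left(-1\right) \left(-2\right) - 48\right) + 33\right) \frac{77}{32} = \left(12 \left(2 - 48\right) + 33\right) \frac{77}{32} = \left(12 \left(-46\right) + 33\right) \frac{77}{32} = \left(-552 + 33\right) \frac{77}{32} = \left(-519\right) \frac{77}{32} = - \frac{39963}{32}$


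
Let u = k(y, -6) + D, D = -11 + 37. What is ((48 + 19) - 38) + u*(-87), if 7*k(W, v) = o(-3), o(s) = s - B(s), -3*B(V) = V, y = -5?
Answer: -15283/7 ≈ -2183.3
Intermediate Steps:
B(V) = -V/3
o(s) = 4*s/3 (o(s) = s - (-1)*s/3 = s + s/3 = 4*s/3)
k(W, v) = -4/7 (k(W, v) = ((4/3)*(-3))/7 = (⅐)*(-4) = -4/7)
D = 26
u = 178/7 (u = -4/7 + 26 = 178/7 ≈ 25.429)
((48 + 19) - 38) + u*(-87) = ((48 + 19) - 38) + (178/7)*(-87) = (67 - 38) - 15486/7 = 29 - 15486/7 = -15283/7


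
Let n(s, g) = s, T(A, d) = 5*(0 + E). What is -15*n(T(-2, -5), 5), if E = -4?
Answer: 300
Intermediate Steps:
T(A, d) = -20 (T(A, d) = 5*(0 - 4) = 5*(-4) = -20)
-15*n(T(-2, -5), 5) = -15*(-20) = 300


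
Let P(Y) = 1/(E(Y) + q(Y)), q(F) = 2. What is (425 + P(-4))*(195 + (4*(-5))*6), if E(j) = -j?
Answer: 63775/2 ≈ 31888.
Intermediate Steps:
P(Y) = 1/(2 - Y) (P(Y) = 1/(-Y + 2) = 1/(2 - Y))
(425 + P(-4))*(195 + (4*(-5))*6) = (425 - 1/(-2 - 4))*(195 + (4*(-5))*6) = (425 - 1/(-6))*(195 - 20*6) = (425 - 1*(-⅙))*(195 - 120) = (425 + ⅙)*75 = (2551/6)*75 = 63775/2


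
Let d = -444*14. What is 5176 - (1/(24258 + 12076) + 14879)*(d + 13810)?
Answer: -2052615757447/18167 ≈ -1.1299e+8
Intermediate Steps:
d = -6216
5176 - (1/(24258 + 12076) + 14879)*(d + 13810) = 5176 - (1/(24258 + 12076) + 14879)*(-6216 + 13810) = 5176 - (1/36334 + 14879)*7594 = 5176 - 540613587*7594/36334 = 5176 - 1*2052709789839/18167 = 5176 - 2052709789839/18167 = -2052615757447/18167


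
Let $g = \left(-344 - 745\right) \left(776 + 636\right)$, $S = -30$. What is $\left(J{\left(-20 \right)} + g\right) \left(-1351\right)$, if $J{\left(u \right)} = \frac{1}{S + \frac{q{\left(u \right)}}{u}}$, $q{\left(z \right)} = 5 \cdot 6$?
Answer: $\frac{18696505598}{9} \approx 2.0774 \cdot 10^{9}$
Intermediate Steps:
$q{\left(z \right)} = 30$
$g = -1537668$ ($g = \left(-1089\right) 1412 = -1537668$)
$J{\left(u \right)} = \frac{1}{-30 + \frac{30}{u}}$
$\left(J{\left(-20 \right)} + g\right) \left(-1351\right) = \left(\left(-1\right) \left(-20\right) \frac{1}{-30 + 30 \left(-20\right)} - 1537668\right) \left(-1351\right) = \left(\left(-1\right) \left(-20\right) \frac{1}{-30 - 600} - 1537668\right) \left(-1351\right) = \left(\left(-1\right) \left(-20\right) \frac{1}{-630} - 1537668\right) \left(-1351\right) = \left(\left(-1\right) \left(-20\right) \left(- \frac{1}{630}\right) - 1537668\right) \left(-1351\right) = \left(- \frac{2}{63} - 1537668\right) \left(-1351\right) = \left(- \frac{96873086}{63}\right) \left(-1351\right) = \frac{18696505598}{9}$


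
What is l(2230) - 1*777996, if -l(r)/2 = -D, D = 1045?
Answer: -775906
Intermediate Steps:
l(r) = 2090 (l(r) = -(-2)*1045 = -2*(-1045) = 2090)
l(2230) - 1*777996 = 2090 - 1*777996 = 2090 - 777996 = -775906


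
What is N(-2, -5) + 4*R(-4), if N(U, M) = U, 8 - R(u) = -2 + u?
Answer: 54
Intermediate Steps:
R(u) = 10 - u (R(u) = 8 - (-2 + u) = 8 + (2 - u) = 10 - u)
N(-2, -5) + 4*R(-4) = -2 + 4*(10 - 1*(-4)) = -2 + 4*(10 + 4) = -2 + 4*14 = -2 + 56 = 54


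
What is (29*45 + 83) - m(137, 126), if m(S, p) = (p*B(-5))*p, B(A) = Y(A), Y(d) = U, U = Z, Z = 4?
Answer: -62116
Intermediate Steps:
U = 4
Y(d) = 4
B(A) = 4
m(S, p) = 4*p² (m(S, p) = (p*4)*p = (4*p)*p = 4*p²)
(29*45 + 83) - m(137, 126) = (29*45 + 83) - 4*126² = (1305 + 83) - 4*15876 = 1388 - 1*63504 = 1388 - 63504 = -62116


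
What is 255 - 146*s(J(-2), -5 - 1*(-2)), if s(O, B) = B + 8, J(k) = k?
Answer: -475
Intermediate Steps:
s(O, B) = 8 + B
255 - 146*s(J(-2), -5 - 1*(-2)) = 255 - 146*(8 + (-5 - 1*(-2))) = 255 - 146*(8 + (-5 + 2)) = 255 - 146*(8 - 3) = 255 - 146*5 = 255 - 730 = -475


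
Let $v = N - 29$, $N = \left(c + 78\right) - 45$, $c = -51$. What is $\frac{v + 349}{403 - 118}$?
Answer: $\frac{302}{285} \approx 1.0596$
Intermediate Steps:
$N = -18$ ($N = \left(-51 + 78\right) - 45 = 27 - 45 = -18$)
$v = -47$ ($v = -18 - 29 = -47$)
$\frac{v + 349}{403 - 118} = \frac{-47 + 349}{403 - 118} = \frac{302}{285}$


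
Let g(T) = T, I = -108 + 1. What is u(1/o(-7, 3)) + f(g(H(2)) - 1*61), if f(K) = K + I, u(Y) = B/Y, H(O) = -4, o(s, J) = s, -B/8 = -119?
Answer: -6836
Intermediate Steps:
B = 952 (B = -8*(-119) = 952)
I = -107
u(Y) = 952/Y
f(K) = -107 + K (f(K) = K - 107 = -107 + K)
u(1/o(-7, 3)) + f(g(H(2)) - 1*61) = 952/(1/(-7)) + (-107 + (-4 - 1*61)) = 952/(-⅐) + (-107 + (-4 - 61)) = 952*(-7) + (-107 - 65) = -6664 - 172 = -6836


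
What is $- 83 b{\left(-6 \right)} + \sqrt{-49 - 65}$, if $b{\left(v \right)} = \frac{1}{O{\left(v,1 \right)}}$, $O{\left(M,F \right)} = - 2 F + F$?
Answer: $83 + i \sqrt{114} \approx 83.0 + 10.677 i$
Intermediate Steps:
$O{\left(M,F \right)} = - F$
$b{\left(v \right)} = -1$ ($b{\left(v \right)} = \frac{1}{\left(-1\right) 1} = \frac{1}{-1} = -1$)
$- 83 b{\left(-6 \right)} + \sqrt{-49 - 65} = \left(-83\right) \left(-1\right) + \sqrt{-49 - 65} = 83 + \sqrt{-114} = 83 + i \sqrt{114}$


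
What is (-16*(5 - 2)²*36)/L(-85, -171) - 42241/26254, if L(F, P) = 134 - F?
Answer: -48450505/1916542 ≈ -25.280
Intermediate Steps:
(-16*(5 - 2)²*36)/L(-85, -171) - 42241/26254 = (-16*(5 - 2)²*36)/(134 - 1*(-85)) - 42241/26254 = (-16*3²*36)/(134 + 85) - 42241*1/26254 = (-16*9*36)/219 - 42241/26254 = -144*36*(1/219) - 42241/26254 = -5184*1/219 - 42241/26254 = -1728/73 - 42241/26254 = -48450505/1916542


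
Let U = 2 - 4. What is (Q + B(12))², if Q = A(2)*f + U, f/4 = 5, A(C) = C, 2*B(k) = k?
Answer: 1936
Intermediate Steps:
B(k) = k/2
f = 20 (f = 4*5 = 20)
U = -2
Q = 38 (Q = 2*20 - 2 = 40 - 2 = 38)
(Q + B(12))² = (38 + (½)*12)² = (38 + 6)² = 44² = 1936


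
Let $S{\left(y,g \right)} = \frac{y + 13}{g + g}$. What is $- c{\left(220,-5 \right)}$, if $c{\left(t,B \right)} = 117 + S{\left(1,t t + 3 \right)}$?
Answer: $- \frac{5663158}{48403} \approx -117.0$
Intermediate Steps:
$S{\left(y,g \right)} = \frac{13 + y}{2 g}$
$c{\left(t,B \right)} = 117 + \frac{7}{3 + t^{2}}$ ($c{\left(t,B \right)} = 117 + \frac{13 + 1}{2 \left(t t + 3\right)} = 117 + \frac{1}{2} \frac{1}{t^{2} + 3} \cdot 14 = 117 + \frac{1}{2} \frac{1}{3 + t^{2}} \cdot 14 = 117 + \frac{7}{3 + t^{2}}$)
$- c{\left(220,-5 \right)} = - \frac{358 + 117 \cdot 220^{2}}{3 + 220^{2}} = - \frac{358 + 117 \cdot 48400}{3 + 48400} = - \frac{358 + 5662800}{48403} = - \frac{5663158}{48403}$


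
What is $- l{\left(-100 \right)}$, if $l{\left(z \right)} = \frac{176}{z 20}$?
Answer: $\frac{11}{125} \approx 0.088$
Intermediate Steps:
$l{\left(z \right)} = \frac{44}{5 z}$ ($l{\left(z \right)} = \frac{176}{20 z} = 176 \frac{1}{20 z} = \frac{44}{5 z}$)
$- l{\left(-100 \right)} = - \frac{44}{5 \left(-100\right)} = - \frac{44 \left(-1\right)}{5 \cdot 100} = \left(-1\right) \left(- \frac{11}{125}\right) = \frac{11}{125}$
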